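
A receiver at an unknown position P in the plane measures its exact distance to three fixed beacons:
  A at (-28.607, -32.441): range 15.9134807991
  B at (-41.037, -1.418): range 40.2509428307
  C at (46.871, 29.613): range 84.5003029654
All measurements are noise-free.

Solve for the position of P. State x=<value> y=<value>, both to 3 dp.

x=-12.858 y=-30.160

eq1: (x + 28.607)² + (y + 32.441)² = 15.9134807991²
eq2: (x + 41.037)² + (y + 1.418)² = 40.2509428307²
eq3: (x − 46.871)² + (y − 29.613)² = 84.5003029654²
eq3−eq2, eq3−eq1 (x²,y² cancel):
  -175.816·x − 62.062·y = 4132.388485
  -150.956·x − 124.108·y = 5684.020850
det = -175.816·-124.108 − -62.062·-150.956 = 12451.540856
x = (4132.388485·-124.108 − -62.062·5684.020850) / 12451.540856 = -12.857908
y = (-175.816·5684.020850 − 4132.388485·-150.956) / 12451.540856 = -30.159558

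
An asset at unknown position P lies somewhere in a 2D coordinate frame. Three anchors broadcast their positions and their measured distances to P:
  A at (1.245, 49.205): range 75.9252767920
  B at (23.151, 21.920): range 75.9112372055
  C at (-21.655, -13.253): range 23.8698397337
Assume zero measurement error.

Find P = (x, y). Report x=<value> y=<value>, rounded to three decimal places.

eq1: (x − 1.245)² + (y − 49.205)² = 75.9252767920²
eq2: (x − 23.151)² + (y − 21.920)² = 75.9112372055²
eq3: (x + 21.655)² + (y + 13.253)² = 23.8698397337²
eq1−eq2, eq1−eq3 (x²,y² cancel):
  43.812·x − 54.570·y = -1404.095127
  -45.800·x − 124.916·y = 3416.777391
det = 43.812·-124.916 − -54.570·-45.800 = -7972.125792
x = (-1404.095127·-124.916 − -54.570·3416.777391) / -7972.125792 = -45.389084
y = (43.812·3416.777391 − -1404.095127·-45.800) / -7972.125792 = -10.710856

x=-45.389 y=-10.711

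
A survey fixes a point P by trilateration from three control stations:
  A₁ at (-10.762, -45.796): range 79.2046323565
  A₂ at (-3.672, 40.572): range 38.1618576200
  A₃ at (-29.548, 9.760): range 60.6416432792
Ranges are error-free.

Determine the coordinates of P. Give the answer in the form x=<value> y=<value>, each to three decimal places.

x=29.796 y=22.236

eq1: (x + 10.762)² + (y + 45.796)² = 79.2046323565²
eq2: (x + 3.672)² + (y − 40.572)² = 38.1618576200²
eq3: (x + 29.548)² + (y − 9.760)² = 60.6416432792²
eq3−eq2, eq3−eq1 (x²,y² cancel):
  51.752·x + 61.624·y = 2912.310387
  37.572·x − 111.112·y = -1351.212531
det = 51.752·-111.112 − 61.624·37.572 = -8065.605152
x = (2912.310387·-111.112 − 61.624·-1351.212531) / -8065.605152 = 29.796340
y = (51.752·-1351.212531 − 2912.310387·37.572) / -8065.605152 = 22.236308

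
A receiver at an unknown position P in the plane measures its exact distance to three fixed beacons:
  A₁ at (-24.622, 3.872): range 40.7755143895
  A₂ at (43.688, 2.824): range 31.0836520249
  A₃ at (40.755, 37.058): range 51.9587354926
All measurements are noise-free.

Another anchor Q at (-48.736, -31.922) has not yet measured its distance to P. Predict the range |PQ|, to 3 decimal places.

eq1: (x + 24.622)² + (y − 3.872)² = 40.7755143895²
eq2: (x − 43.688)² + (y − 2.824)² = 31.0836520249²
eq3: (x − 40.755)² + (y − 37.058)² = 51.9587354926²
eq3−eq1, eq3−eq2 (x²,y² cancel):
  -130.754·x − 66.372·y = -1375.962501
  5.866·x − 68.468·y = 615.867702
det = -130.754·-68.468 − -66.372·5.866 = 9341.803024
x = (-1375.962501·-68.468 − -66.372·615.867702) / 9341.803024 = 14.460353
y = (-130.754·615.867702 − -1375.962501·5.866) / 9341.803024 = -7.756080
|P − Q| = √((14.460353 − -48.736)² + (-7.756080 − -31.922)²) = 67.659225

67.659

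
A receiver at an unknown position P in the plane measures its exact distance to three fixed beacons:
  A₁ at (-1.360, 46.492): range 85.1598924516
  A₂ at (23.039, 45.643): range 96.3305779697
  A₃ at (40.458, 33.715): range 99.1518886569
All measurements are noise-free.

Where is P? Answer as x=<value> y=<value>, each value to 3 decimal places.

eq1: (x + 1.360)² + (y − 46.492)² = 85.1598924516²
eq2: (x − 23.039)² + (y − 45.643)² = 96.3305779697²
eq3: (x − 40.458)² + (y − 33.715)² = 99.1518886569²
eq2−eq3, eq2−eq1 (x²,y² cancel):
  34.838·x − 23.856·y = -392.044753
  -48.798·x + 1.698·y = 1576.649664
det = 34.838·1.698 − -23.856·-48.798 = -1104.970164
x = (-392.044753·1.698 − -23.856·1576.649664) / -1104.970164 = -33.436977
y = (34.838·1576.649664 − -392.044753·-48.798) / -1104.970164 = -32.395735

x=-33.437 y=-32.396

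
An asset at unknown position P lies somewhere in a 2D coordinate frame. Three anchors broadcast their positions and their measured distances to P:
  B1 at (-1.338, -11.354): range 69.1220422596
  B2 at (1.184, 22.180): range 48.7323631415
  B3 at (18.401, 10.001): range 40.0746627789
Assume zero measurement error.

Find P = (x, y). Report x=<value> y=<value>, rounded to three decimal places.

eq1: (x + 1.338)² + (y + 11.354)² = 69.1220422596²
eq2: (x − 1.184)² + (y − 22.180)² = 48.7323631415²
eq3: (x − 18.401)² + (y − 10.001)² = 40.0746627789²
eq3−eq2, eq3−eq1 (x²,y² cancel):
  -34.434·x + 24.358·y = -714.127167
  -39.478·x − 42.710·y = -3479.791371
det = -34.434·-42.710 − 24.358·-39.478 = 2432.281264
x = (-714.127167·-42.710 − 24.358·-3479.791371) / 2432.281264 = 47.388076
y = (-34.434·-3479.791371 − -714.127167·-39.478) / 2432.281264 = 37.672791

x=47.388 y=37.673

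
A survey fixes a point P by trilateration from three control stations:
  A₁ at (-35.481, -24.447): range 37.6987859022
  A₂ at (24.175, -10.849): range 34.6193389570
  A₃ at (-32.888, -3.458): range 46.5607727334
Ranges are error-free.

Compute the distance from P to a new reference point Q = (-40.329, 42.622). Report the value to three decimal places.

eq1: (x + 35.481)² + (y + 24.447)² = 37.6987859022²
eq2: (x − 24.175)² + (y + 10.849)² = 34.6193389570²
eq3: (x + 32.888)² + (y + 3.458)² = 46.5607727334²
eq1−eq2, eq1−eq3 (x²,y² cancel):
  119.312·x + 27.196·y = -931.725915
  5.186·x + 41.978·y = -1509.685961
det = 119.312·41.978 − 27.196·5.186 = 4867.440680
x = (-931.725915·41.978 − 27.196·-1509.685961) / 4867.440680 = 0.399682
y = (119.312·-1509.685961 − -931.725915·5.186) / 4867.440680 = -36.013119
|P − Q| = √((0.399682 − -40.329)² + (-36.013119 − 42.622)²) = 88.556804

88.557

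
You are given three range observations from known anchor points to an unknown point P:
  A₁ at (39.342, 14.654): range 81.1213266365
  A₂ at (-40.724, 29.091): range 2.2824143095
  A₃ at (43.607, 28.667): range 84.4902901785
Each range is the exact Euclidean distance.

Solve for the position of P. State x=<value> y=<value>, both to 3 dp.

eq1: (x − 39.342)² + (y − 14.654)² = 81.1213266365²
eq2: (x + 40.724)² + (y − 29.091)² = 2.2824143095²
eq3: (x − 43.607)² + (y − 28.667)² = 84.4902901785²
eq2−eq3, eq2−eq1 (x²,y² cancel):
  168.662·x − 0.848·y = -6914.762838
  160.132·x − 28.874·y = -7317.657997
det = 168.662·-28.874 − -0.848·160.132 = -4734.154652
x = (-6914.762838·-28.874 − -0.848·-7317.657997) / -4734.154652 = -40.862942
y = (168.662·-7317.657997 − -6914.762838·160.132) / -4734.154652 = 26.812819

x=-40.863 y=26.813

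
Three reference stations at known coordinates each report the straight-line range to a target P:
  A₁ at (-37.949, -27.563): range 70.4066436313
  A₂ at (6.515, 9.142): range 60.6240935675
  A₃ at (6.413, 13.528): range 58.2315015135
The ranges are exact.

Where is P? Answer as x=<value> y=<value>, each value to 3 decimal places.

x=-44.055 y=42.578

eq1: (x + 37.949)² + (y + 27.563)² = 70.4066436313²
eq2: (x − 6.515)² + (y − 9.142)² = 60.6240935675²
eq3: (x − 6.413)² + (y − 13.528)² = 58.2315015135²
eq1−eq2, eq1−eq3 (x²,y² cancel):
  88.928·x + 73.410·y = -792.009434
  88.724·x + 82.182·y = -409.524518
det = 88.928·82.182 − 73.410·88.724 = 795.052056
x = (-792.009434·82.182 − 73.410·-409.524518) / 795.052056 = -44.054630
y = (88.928·-409.524518 − -792.009434·88.724) / 795.052056 = 42.578405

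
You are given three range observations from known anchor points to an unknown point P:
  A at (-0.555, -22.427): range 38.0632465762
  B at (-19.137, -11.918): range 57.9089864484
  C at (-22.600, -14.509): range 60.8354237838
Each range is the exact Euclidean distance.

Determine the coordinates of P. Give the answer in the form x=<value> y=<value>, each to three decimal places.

eq1: (x + 0.555)² + (y + 22.427)² = 38.0632465762²
eq2: (x + 19.137)² + (y + 11.918)² = 57.9089864484²
eq3: (x + 22.600)² + (y + 14.509)² = 60.8354237838²
eq3−eq1, eq3−eq2 (x²,y² cancel):
  44.090·x − 15.836·y = 2034.145320
  6.926·x + 5.182·y = 134.490487
det = 44.090·5.182 − -15.836·6.926 = 338.154516
x = (2034.145320·5.182 − -15.836·134.490487) / 338.154516 = 37.470245
y = (44.090·134.490487 − 2034.145320·6.926) / 338.154516 = -24.127446

x=37.470 y=-24.127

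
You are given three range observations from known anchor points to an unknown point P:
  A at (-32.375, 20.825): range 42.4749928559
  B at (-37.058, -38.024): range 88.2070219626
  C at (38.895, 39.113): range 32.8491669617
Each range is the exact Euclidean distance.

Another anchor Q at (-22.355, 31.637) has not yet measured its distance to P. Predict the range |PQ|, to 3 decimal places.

eq1: (x + 32.375)² + (y − 20.825)² = 42.4749928559²
eq2: (x + 37.058)² + (y + 38.024)² = 88.2070219626²
eq3: (x − 38.895)² + (y − 39.113)² = 32.8491669617²
eq1−eq3, eq1−eq2 (x²,y² cancel):
  142.540·x + 36.576·y = 2285.883792
  -9.366·x − 117.698·y = -4639.055015
det = 142.540·-117.698 − 36.576·-9.366 = -16434.102104
x = (2285.883792·-117.698 − 36.576·-4639.055015) / -16434.102104 = 6.046322
y = (142.540·-4639.055015 − 2285.883792·-9.366) / -16434.102104 = 38.933756
|P − Q| = √((6.046322 − -22.355)² + (38.933756 − 31.637)²) = 29.323672

29.324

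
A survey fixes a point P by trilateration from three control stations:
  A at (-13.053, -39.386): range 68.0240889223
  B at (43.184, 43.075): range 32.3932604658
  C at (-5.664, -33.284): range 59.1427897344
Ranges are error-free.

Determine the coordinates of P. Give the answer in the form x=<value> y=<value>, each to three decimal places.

x=20.916 y=19.550

eq1: (x + 13.053)² + (y + 39.386)² = 68.0240889223²
eq2: (x − 43.184)² + (y − 43.075)² = 32.3932604658²
eq3: (x + 5.664)² + (y + 33.284)² = 59.1427897344²
eq2−eq1, eq2−eq3 (x²,y² cancel):
  -112.474·x − 164.922·y = -5576.629026
  -97.696·x − 152.718·y = -5028.954183
det = -112.474·-152.718 − -164.922·-97.696 = 1064.584620
x = (-5576.629026·-152.718 − -164.922·-5028.954183) / 1064.584620 = 20.915622
y = (-112.474·-5028.954183 − -5576.629026·-97.696) / 1064.584620 = 19.549638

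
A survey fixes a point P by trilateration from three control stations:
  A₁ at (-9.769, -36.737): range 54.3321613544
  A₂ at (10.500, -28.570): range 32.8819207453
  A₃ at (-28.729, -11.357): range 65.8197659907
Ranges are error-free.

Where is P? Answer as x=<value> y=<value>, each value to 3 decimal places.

x=37.055 y=-9.177

eq1: (x + 9.769)² + (y + 36.737)² = 54.3321613544²
eq2: (x − 10.500)² + (y + 28.570)² = 32.8819207453²
eq3: (x + 28.729)² + (y + 11.357)² = 65.8197659907²
eq2−eq3, eq2−eq1 (x²,y² cancel):
  -78.458·x + 34.426·y = -3223.178893
  -40.538·x − 16.334·y = -1352.217416
det = -78.458·-16.334 − 34.426·-40.538 = 2677.094160
x = (-3223.178893·-16.334 − 34.426·-1352.217416) / 2677.094160 = 37.054670
y = (-78.458·-1352.217416 − -3223.178893·-40.538) / 2677.094160 = -9.177470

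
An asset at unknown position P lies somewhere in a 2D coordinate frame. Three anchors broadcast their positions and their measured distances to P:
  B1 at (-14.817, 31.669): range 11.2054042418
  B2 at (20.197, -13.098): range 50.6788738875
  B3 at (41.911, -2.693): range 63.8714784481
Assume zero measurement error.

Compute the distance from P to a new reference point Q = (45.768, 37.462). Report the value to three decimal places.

65.417

eq1: (x + 14.817)² + (y − 31.669)² = 11.2054042418²
eq2: (x − 20.197)² + (y + 13.098)² = 50.6788738875²
eq3: (x − 41.911)² + (y + 2.693)² = 63.8714784481²
eq1−eq3, eq1−eq2 (x²,y² cancel):
  113.456·x − 68.724·y = -3412.689555
  70.028·x − 89.534·y = -3085.779811
det = 113.456·-89.534 − -68.724·70.028 = -5345.565232
x = (-3412.689555·-89.534 − -68.724·-3085.779811) / -5345.565232 = -17.488256
y = (113.456·-3085.779811 − -3412.689555·70.028) / -5345.565232 = 20.786653
|P − Q| = √((-17.488256 − 45.768)² + (20.786653 − 37.462)²) = 65.417285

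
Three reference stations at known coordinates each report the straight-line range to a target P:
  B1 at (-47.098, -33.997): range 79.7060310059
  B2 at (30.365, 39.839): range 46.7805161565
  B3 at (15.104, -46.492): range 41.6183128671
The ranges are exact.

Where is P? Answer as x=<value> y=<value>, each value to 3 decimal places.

x=27.851 y=-6.874

eq1: (x + 47.098)² + (y + 33.997)² = 79.7060310059²
eq2: (x − 30.365)² + (y − 39.839)² = 46.7805161565²
eq3: (x − 15.104)² + (y + 46.492)² = 41.6183128671²
eq3−eq1, eq3−eq2 (x²,y² cancel):
  -124.404·x + 24.990·y = -3636.586680
  30.522·x + 172.662·y = -336.790460
det = -124.404·172.662 − 24.990·30.522 = -22242.588228
x = (-3636.586680·172.662 − 24.990·-336.790460) / -22242.588228 = 27.851252
y = (-124.404·-336.790460 − -3636.586680·30.522) / -22242.588228 = -6.873929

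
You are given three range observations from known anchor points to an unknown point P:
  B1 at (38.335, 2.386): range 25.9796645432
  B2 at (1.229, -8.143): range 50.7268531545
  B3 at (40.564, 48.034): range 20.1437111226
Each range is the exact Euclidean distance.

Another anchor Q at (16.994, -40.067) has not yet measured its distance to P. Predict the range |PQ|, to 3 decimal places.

eq1: (x − 38.335)² + (y − 2.386)² = 25.9796645432²
eq2: (x − 1.229)² + (y + 8.143)² = 50.7268531545²
eq3: (x − 40.564)² + (y − 48.034)² = 20.1437111226²
eq2−eq1, eq2−eq3 (x²,y² cancel):
  74.212·x + 21.058·y = 3305.716992
  78.670·x + 112.354·y = 6052.328895
det = 74.212·112.354 − 21.058·78.670 = 6681.382188
x = (3305.716992·112.354 − 21.058·6052.328895) / 6681.382188 = 36.513491
y = (74.212·6052.328895 − 3305.716992·78.670) / 6681.382188 = 28.301730
|P − Q| = √((36.513491 − 16.994)² + (28.301730 − -40.067)²) = 71.100589

71.101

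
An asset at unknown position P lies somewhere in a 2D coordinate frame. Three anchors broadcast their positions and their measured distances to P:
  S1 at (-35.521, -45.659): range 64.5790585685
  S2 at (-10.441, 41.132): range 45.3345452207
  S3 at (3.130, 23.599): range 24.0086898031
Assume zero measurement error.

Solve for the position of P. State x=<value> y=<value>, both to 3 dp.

x=9.651 y=0.493

eq1: (x + 35.521)² + (y + 45.659)² = 64.5790585685²
eq2: (x + 10.441)² + (y − 41.132)² = 45.3345452207²
eq3: (x − 3.130)² + (y − 23.599)² = 24.0086898031²
eq3−eq1, eq3−eq2 (x²,y² cancel):
  -77.302·x − 138.516·y = -814.261599
  -27.142·x + 35.066·y = -244.657600
det = -77.302·35.066 − -138.516·-27.142 = -6470.273204
x = (-814.261599·35.066 − -138.516·-244.657600) / -6470.273204 = 9.650580
y = (-77.302·-244.657600 − -814.261599·-27.142) / -6470.273204 = 0.492741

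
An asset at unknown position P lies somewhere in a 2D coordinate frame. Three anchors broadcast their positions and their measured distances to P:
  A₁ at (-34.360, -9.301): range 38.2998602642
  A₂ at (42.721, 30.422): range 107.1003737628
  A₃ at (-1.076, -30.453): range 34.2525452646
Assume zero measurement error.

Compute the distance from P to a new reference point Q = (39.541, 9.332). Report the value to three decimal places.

eq1: (x + 34.360)² + (y + 9.301)² = 38.2998602642²
eq2: (x − 42.721)² + (y − 30.422)² = 107.1003737628²
eq3: (x + 1.076)² + (y + 30.453)² = 34.2525452646²
eq3−eq1, eq3−eq2 (x²,y² cancel):
  -66.568·x + 42.304·y = 44.932777
  87.594·x + 121.750·y = -8475.214263
det = -66.568·121.750 − 42.304·87.594 = -11810.230576
x = (44.932777·121.750 − 42.304·-8475.214263) / -11810.230576 = -30.821247
y = (-66.568·-8475.214263 − 44.932777·87.594) / -11810.230576 = -47.437027
|P − Q| = √((-30.821247 − 39.541)² + (-47.437027 − 9.332)²) = 90.407788

90.408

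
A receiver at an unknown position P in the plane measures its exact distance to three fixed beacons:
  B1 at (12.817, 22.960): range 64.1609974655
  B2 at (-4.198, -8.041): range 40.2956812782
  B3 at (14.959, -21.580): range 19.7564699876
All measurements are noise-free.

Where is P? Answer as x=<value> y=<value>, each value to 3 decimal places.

eq1: (x − 12.817)² + (y − 22.960)² = 64.1609974655²
eq2: (x + 4.198)² + (y + 8.041)² = 40.2956812782²
eq3: (x − 14.959)² + (y + 21.580)² = 19.7564699876²
eq2−eq3, eq2−eq1 (x²,y² cancel):
  38.314·x − 27.078·y = 1840.611019
  34.030·x + 62.002·y = -1883.735462
det = 38.314·62.002 − -27.078·34.030 = 3297.008968
x = (1840.611019·62.002 − -27.078·-1883.735462) / 3297.008968 = 19.142737
y = (38.314·-1883.735462 − 1840.611019·34.030) / 3297.008968 = -40.888404

x=19.143 y=-40.888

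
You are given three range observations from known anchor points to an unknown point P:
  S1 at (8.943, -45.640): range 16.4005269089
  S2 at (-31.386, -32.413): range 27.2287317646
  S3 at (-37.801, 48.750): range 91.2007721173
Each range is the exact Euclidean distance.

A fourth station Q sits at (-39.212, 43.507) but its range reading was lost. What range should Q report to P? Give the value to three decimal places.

86.899

eq1: (x − 8.943)² + (y + 45.640)² = 16.4005269089²
eq2: (x + 31.386)² + (y + 32.413)² = 27.2287317646²
eq3: (x + 37.801)² + (y − 48.750)² = 91.2007721173²
eq3−eq1, eq3−eq2 (x²,y² cancel):
  93.488·x − 188.780·y = 6406.112300
  12.830·x − 162.326·y = 5806.382465
det = 93.488·-162.326 − -188.780·12.830 = -12753.485688
x = (6406.112300·-162.326 − -188.780·5806.382465) / -12753.485688 = -4.410582
y = (93.488·5806.382465 − 6406.112300·12.830) / -12753.485688 = -36.118491
|P − Q| = √((-4.410582 − -39.212)² + (-36.118491 − 43.507)²) = 86.898548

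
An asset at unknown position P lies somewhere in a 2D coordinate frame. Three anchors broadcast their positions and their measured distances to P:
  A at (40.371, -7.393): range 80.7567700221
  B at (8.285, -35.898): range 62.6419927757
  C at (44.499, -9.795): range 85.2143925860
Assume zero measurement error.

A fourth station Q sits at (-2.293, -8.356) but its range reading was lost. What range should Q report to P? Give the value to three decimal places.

39.393

eq1: (x − 40.371)² + (y + 7.393)² = 80.7567700221²
eq2: (x − 8.285)² + (y + 35.898)² = 62.6419927757²
eq3: (x − 44.499)² + (y + 9.795)² = 85.2143925860²
eq1−eq3, eq1−eq2 (x²,y² cancel):
  8.256·x − 4.804·y = -348.207863
  -64.172·x − 57.010·y = 2270.470184
det = 8.256·-57.010 − -4.804·-64.172 = -778.956848
x = (-348.207863·-57.010 − -4.804·2270.470184) / -778.956848 = -39.487000
y = (8.256·2270.470184 − -348.207863·-64.172) / -778.956848 = 4.621813
|P − Q| = √((-39.487000 − -2.293)² + (4.621813 − -8.356)²) = 39.393112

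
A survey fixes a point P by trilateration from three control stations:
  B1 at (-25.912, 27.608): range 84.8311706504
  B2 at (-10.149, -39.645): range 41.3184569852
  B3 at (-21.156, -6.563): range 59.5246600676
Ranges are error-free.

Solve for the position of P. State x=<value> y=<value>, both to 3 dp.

x=30.945 y=-35.349

eq1: (x + 25.912)² + (y − 27.608)² = 84.8311706504²
eq2: (x + 10.149)² + (y + 39.645)² = 41.3184569852²
eq3: (x + 21.156)² + (y + 6.563)² = 59.5246600676²
eq1−eq2, eq1−eq3 (x²,y² cancel):
  31.526·x − 134.506·y = 5730.207444
  9.512·x − 68.342·y = 2710.158255
det = 31.526·-68.342 − -134.506·9.512 = -875.128820
x = (5730.207444·-68.342 − -134.506·2710.158255) / -875.128820 = 30.945491
y = (31.526·2710.158255 − 5730.207444·9.512) / -875.128820 = -35.348757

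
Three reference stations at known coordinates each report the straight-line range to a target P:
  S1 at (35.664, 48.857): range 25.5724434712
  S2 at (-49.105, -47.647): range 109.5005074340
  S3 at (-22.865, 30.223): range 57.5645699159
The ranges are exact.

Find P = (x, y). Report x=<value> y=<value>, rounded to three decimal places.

eq1: (x − 35.664)² + (y − 48.857)² = 25.5724434712²
eq2: (x + 49.105)² + (y + 47.647)² = 109.5005074340²
eq3: (x + 22.865)² + (y − 30.223)² = 57.5645699159²
eq1−eq3, eq1−eq2 (x²,y² cancel):
  -117.058·x − 37.268·y = -4882.419236
  -169.538·x − 193.008·y = -10313.800974
det = -117.058·-193.008 − -37.268·-169.538 = 16274.788280
x = (-4882.419236·-193.008 − -37.268·-10313.800974) / 16274.788280 = 34.284393
y = (-117.058·-10313.800974 − -4882.419236·-169.538) / 16274.788280 = 23.321798

x=34.284 y=23.322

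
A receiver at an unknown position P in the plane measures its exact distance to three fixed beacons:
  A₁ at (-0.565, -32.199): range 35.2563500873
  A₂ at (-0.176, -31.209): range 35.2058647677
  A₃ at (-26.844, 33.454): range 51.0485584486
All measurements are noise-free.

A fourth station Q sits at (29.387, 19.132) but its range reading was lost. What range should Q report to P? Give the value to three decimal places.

eq1: (x + 0.565)² + (y + 32.199)² = 35.2563500873²
eq2: (x + 0.176)² + (y + 31.209)² = 35.2058647677²
eq3: (x + 26.844)² + (y − 33.454)² = 51.0485584486²
eq1−eq3, eq1−eq2 (x²,y² cancel):
  -52.558·x + 131.306·y = -560.269472
  0.778·x + 1.980·y = -59.504862
det = -52.558·1.980 − 131.306·0.778 = -206.220908
x = (-560.269472·1.980 − 131.306·-59.504862) / -206.220908 = -32.508885
y = (-52.558·-59.504862 − -560.269472·0.778) / -206.220908 = -17.279267
|P − Q| = √((-32.508885 − 29.387)² + (-17.279267 − 19.132)²) = 71.811426

71.811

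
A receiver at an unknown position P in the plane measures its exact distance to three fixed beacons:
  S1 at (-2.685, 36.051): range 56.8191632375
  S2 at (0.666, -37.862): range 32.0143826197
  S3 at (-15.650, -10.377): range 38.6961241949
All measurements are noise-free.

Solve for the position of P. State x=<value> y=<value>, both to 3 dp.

eq1: (x + 2.685)² + (y − 36.051)² = 56.8191632375²
eq2: (x − 0.666)² + (y + 37.862)² = 32.0143826197²
eq3: (x + 15.650)² + (y + 10.377)² = 38.6961241949²
eq3−eq2, eq3−eq1 (x²,y² cancel):
  32.632·x − 54.970·y = 1553.839304
  25.930·x + 92.856·y = -776.748086
det = 32.632·92.856 − -54.970·25.930 = 4455.449092
x = (1553.839304·92.856 − -54.970·-776.748086) / 4455.449092 = 22.800274
y = (32.632·-776.748086 − 1553.839304·25.930) / 4455.449092 = -14.732050

x=22.800 y=-14.732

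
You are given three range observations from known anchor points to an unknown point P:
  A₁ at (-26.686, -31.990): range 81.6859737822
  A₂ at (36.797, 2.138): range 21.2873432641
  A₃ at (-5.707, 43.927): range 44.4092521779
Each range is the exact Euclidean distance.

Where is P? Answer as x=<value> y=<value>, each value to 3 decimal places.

eq1: (x + 26.686)² + (y + 31.990)² = 81.6859737822²
eq2: (x − 36.797)² + (y − 2.138)² = 21.2873432641²
eq3: (x + 5.707)² + (y − 43.927)² = 44.4092521779²
eq3−eq2, eq3−eq1 (x²,y² cancel):
  85.008·x − 83.578·y = 915.469771
  -41.958·x − 151.834·y = -4927.065116
det = 85.008·-151.834 − -83.578·-41.958 = -16413.870396
x = (915.469771·-151.834 − -83.578·-4927.065116) / -16413.870396 = 33.556600
y = (85.008·-4927.065116 − 915.469771·-41.958) / -16413.870396 = 23.177268

x=33.557 y=23.177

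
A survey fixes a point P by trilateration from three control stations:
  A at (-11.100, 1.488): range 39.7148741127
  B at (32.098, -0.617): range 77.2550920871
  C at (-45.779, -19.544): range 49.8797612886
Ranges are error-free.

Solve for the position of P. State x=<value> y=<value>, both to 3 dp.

eq1: (x + 11.100)² + (y − 1.488)² = 39.7148741127²
eq2: (x − 32.098)² + (y + 0.617)² = 77.2550920871²
eq3: (x + 45.779)² + (y + 19.544)² = 49.8797612886²
eq2−eq1, eq2−eq3 (x²,y² cancel):
  -86.396·x + 4.210·y = 3485.839879
  -155.754·x − 37.854·y = 4927.381151
det = -86.396·-37.854 − 4.210·-155.754 = 3926.158524
x = (3485.839879·-37.854 − 4.210·4927.381151) / 3926.158524 = -38.892280
y = (-86.396·4927.381151 − 3485.839879·-155.754) / 3926.158524 = 29.858061

x=-38.892 y=29.858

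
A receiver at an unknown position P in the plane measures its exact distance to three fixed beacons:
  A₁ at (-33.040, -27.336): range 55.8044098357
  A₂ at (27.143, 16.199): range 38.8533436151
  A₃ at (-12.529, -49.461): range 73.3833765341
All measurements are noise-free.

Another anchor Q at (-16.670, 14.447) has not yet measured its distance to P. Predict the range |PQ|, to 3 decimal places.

11.059

eq1: (x + 33.040)² + (y + 27.336)² = 55.8044098357²
eq2: (x − 27.143)² + (y − 16.199)² = 38.8533436151²
eq3: (x + 12.529)² + (y + 49.461)² = 73.3833765341²
eq1−eq3, eq1−eq2 (x²,y² cancel):
  41.022·x − 44.250·y = -1506.519928
  120.366·x + 87.070·y = 764.801401
det = 41.022·87.070 − -44.250·120.366 = 8897.981040
x = (-1506.519928·87.070 − -44.250·764.801401) / 8897.981040 = -10.938462
y = (41.022·764.801401 − -1506.519928·120.366) / 8897.981040 = 23.905138
|P − Q| = √((-10.938462 − -16.670)² + (23.905138 − 14.447)²) = 11.059245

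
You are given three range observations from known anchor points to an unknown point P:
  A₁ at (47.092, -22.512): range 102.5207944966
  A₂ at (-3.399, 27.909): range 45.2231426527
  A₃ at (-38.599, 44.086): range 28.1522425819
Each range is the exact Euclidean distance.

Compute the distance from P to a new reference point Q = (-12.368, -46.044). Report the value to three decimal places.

72.401

eq1: (x − 47.092)² + (y + 22.512)² = 102.5207944966²
eq2: (x + 3.399)² + (y − 27.909)² = 45.2231426527²
eq3: (x + 38.599)² + (y − 44.086)² = 28.1522425819²
eq1−eq2, eq1−eq3 (x²,y² cancel):
  -100.982·x + 100.842·y = 6531.399547
  -171.382·x + 133.196·y = 10426.976131
det = -100.982·133.196 − 100.842·-171.382 = 3832.105172
x = (6531.399547·133.196 − 100.842·10426.976131) / 3832.105172 = -47.368437
y = (-100.982·10426.976131 − 6531.399547·-171.382) / 3832.105172 = 17.334444
|P − Q| = √((-47.368437 − -12.368)² + (17.334444 − -46.044)²) = 72.400675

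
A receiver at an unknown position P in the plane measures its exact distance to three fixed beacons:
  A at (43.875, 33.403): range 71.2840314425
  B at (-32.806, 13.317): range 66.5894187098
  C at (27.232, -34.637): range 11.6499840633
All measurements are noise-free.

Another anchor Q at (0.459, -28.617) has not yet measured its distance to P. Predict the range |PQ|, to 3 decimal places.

eq1: (x − 43.875)² + (y − 33.403)² = 71.2840314425²
eq2: (x + 32.806)² + (y − 13.317)² = 66.5894187098²
eq3: (x − 27.232)² + (y + 34.637)² = 11.6499840633²
eq3−eq2, eq3−eq1 (x²,y² cancel):
  -120.076·x + 95.908·y = -4986.156023
  33.286·x + 136.080·y = -3846.218569
det = -120.076·136.080 − 95.908·33.286 = -19532.335768
x = (-4986.156023·136.080 − 95.908·-3846.218569) / -19532.335768 = 15.852327
y = (-120.076·-3846.218569 − -4986.156023·33.286) / -19532.335768 = -32.141969
|P − Q| = √((15.852327 − 0.459)² + (-32.141969 − -28.617)²) = 15.791768

15.792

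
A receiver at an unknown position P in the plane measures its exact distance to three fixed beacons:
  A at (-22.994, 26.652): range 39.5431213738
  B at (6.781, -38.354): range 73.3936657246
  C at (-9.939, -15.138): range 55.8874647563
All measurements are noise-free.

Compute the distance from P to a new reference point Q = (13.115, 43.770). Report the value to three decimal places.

9.653

eq1: (x + 22.994)² + (y − 26.652)² = 39.5431213738²
eq2: (x − 6.781)² + (y + 38.354)² = 73.3936657246²
eq3: (x + 9.939)² + (y + 15.138)² = 55.8874647563²
eq1−eq3, eq1−eq2 (x²,y² cancel):
  26.110·x − 83.580·y = -2470.860644
  59.550·x − 130.012·y = -3545.013584
det = 26.110·-130.012 − -83.580·59.550 = 1582.575680
x = (-2470.860644·-130.012 − -83.580·-3545.013584) / 1582.575680 = 15.764996
y = (26.110·-3545.013584 − -2470.860644·59.550) / 1582.575680 = 34.487732
|P − Q| = √((15.764996 − 13.115)² + (34.487732 − 43.770)²) = 9.653133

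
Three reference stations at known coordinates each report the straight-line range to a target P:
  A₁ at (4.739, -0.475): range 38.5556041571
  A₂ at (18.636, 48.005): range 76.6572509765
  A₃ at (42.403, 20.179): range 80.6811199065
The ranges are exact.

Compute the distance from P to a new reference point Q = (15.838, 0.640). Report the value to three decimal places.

49.653

eq1: (x − 4.739)² + (y + 0.475)² = 38.5556041571²
eq2: (x − 18.636)² + (y − 48.005)² = 76.6572509765²
eq3: (x − 42.403)² + (y − 20.179)² = 80.6811199065²
eq2−eq3, eq2−eq1 (x²,y² cancel):
  47.534·x − 55.652·y = -1079.683053
  -27.794·x − 96.960·y = 1760.702740
det = 47.534·-96.960 − -55.652·-27.794 = -6155.688328
x = (-1079.683053·-96.960 − -55.652·1760.702740) / -6155.688328 = -32.924457
y = (47.534·1760.702740 − -1079.683053·-27.794) / -6155.688328 = -8.721126
|P − Q| = √((-32.924457 − 15.838)² + (-8.721126 − 0.640)²) = 49.652874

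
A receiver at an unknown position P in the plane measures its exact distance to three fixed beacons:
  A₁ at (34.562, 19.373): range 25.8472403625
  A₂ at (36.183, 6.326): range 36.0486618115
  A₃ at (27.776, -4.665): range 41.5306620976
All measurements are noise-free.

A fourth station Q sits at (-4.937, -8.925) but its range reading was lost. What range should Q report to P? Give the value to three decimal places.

eq1: (x − 34.562)² + (y − 19.373)² = 25.8472403625²
eq2: (x − 36.183)² + (y − 6.326)² = 36.0486618115²
eq3: (x − 27.776)² + (y + 4.665)² = 41.5306620976²
eq1−eq2, eq1−eq3 (x²,y² cancel):
  3.242·x − 26.094·y = -852.043392
  -13.572·x − 48.076·y = -1833.292632
det = 3.242·-48.076 − -26.094·-13.572 = -510.010160
x = (-852.043392·-48.076 − -26.094·-1833.292632) / -510.010160 = 13.480319
y = (3.242·-1833.292632 − -852.043392·-13.572) / -510.010160 = 34.327684
|P − Q| = √((13.480319 − -4.937)² + (34.327684 − -8.925)²) = 47.010555

47.011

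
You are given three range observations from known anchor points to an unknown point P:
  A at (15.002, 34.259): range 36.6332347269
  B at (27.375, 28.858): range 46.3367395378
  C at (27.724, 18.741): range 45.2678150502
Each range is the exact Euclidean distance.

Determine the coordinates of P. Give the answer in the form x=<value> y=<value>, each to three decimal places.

x=-17.524 y=17.405

eq1: (x − 15.002)² + (y − 34.259)² = 36.6332347269²
eq2: (x − 27.375)² + (y − 28.858)² = 46.3367395378²
eq3: (x − 27.724)² + (y − 18.741)² = 45.2678150502²
eq1−eq2, eq1−eq3 (x²,y² cancel):
  24.746·x − 10.802·y = -621.663840
  25.444·x − 31.036·y = -986.075021
det = 24.746·-31.036 − -10.802·25.444 = -493.170768
x = (-621.663840·-31.036 − -10.802·-986.075021) / -493.170768 = -17.524106
y = (24.746·-986.075021 − -621.663840·25.444) / -493.170768 = 17.405325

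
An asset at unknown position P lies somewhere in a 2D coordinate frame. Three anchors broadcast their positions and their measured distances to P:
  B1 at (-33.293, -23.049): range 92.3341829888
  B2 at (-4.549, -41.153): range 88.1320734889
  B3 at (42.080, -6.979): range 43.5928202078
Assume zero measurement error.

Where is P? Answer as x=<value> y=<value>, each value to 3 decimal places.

x=37.390 y=36.361

eq1: (x + 33.293)² + (y + 23.049)² = 92.3341829888²
eq2: (x + 4.549)² + (y + 41.153)² = 88.1320734889²
eq3: (x − 42.080)² + (y + 6.979)² = 43.5928202078²
eq3−eq1, eq3−eq2 (x²,y² cancel):
  -150.746·x − 32.140·y = -6805.019966
  -93.258·x − 68.348·y = -5972.098435
det = -150.746·-68.348 − -32.140·-93.258 = 7305.875488
x = (-6805.019966·-68.348 − -32.140·-5972.098435) / 7305.875488 = 37.389942
y = (-150.746·-5972.098435 − -6805.019966·-93.258) / 7305.875488 = 36.360789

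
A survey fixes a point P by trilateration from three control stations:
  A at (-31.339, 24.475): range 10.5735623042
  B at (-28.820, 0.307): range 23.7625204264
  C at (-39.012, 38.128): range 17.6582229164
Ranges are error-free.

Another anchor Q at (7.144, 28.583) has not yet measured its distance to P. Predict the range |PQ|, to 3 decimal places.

eq1: (x + 31.339)² + (y − 24.475)² = 10.5735623042²
eq2: (x + 28.820)² + (y − 0.307)² = 23.7625204264²
eq3: (x + 39.012)² + (y − 38.128)² = 17.6582229164²
eq1−eq3, eq1−eq2 (x²,y² cancel):
  -15.346·x + 27.306·y = 1194.509365
  5.038·x − 48.336·y = -1203.329054
det = -15.346·-48.336 − 27.306·5.038 = 604.196628
x = (1194.509365·-48.336 − 27.306·-1203.329054) / 604.196628 = -41.178154
y = (-15.346·-1203.329054 − 1194.509365·5.038) / 604.196628 = 20.603143
|P − Q| = √((-41.178154 − 7.144)² + (20.603143 − 28.583)²) = 48.976613

48.977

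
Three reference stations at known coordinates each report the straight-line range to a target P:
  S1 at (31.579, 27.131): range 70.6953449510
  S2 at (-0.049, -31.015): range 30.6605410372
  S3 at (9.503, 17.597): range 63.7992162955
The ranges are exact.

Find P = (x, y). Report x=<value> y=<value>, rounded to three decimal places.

eq1: (x − 31.579)² + (y − 27.131)² = 70.6953449510²
eq2: (x + 0.049)² + (y + 31.015)² = 30.6605410372²
eq3: (x − 9.503)² + (y − 17.597)² = 63.7992162955²
eq2−eq1, eq2−eq3 (x²,y² cancel):
  63.256·x + 116.292·y = -3286.371245
  19.104·x + 97.224·y = -3692.242431
det = 63.256·97.224 − 116.292·19.104 = 3928.358976
x = (-3286.371245·97.224 − 116.292·-3692.242431) / 3928.358976 = 27.966919
y = (63.256·-3692.242431 − -3286.371245·19.104) / 3928.358976 = -43.472008

x=27.967 y=-43.472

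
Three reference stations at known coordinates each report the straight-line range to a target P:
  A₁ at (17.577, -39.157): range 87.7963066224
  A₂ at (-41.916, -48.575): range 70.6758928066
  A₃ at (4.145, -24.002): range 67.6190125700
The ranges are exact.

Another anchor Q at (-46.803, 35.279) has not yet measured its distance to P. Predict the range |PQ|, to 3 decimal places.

13.338

eq1: (x − 17.577)² + (y + 39.157)² = 87.7963066224²
eq2: (x + 41.916)² + (y + 48.575)² = 70.6758928066²
eq3: (x − 4.145)² + (y + 24.002)² = 67.6190125700²
eq3−eq1, eq3−eq2 (x²,y² cancel):
  26.864·x − 30.310·y = -1886.916047
  -92.122·x − 49.146·y = 3100.453689
det = 26.864·-49.146 − -30.310·-92.122 = -4112.475964
x = (-1886.916047·-49.146 − -30.310·3100.453689) / -4112.475964 = -45.400661
y = (26.864·3100.453689 − -1886.916047·-92.122) / -4112.475964 = 22.014935
|P − Q| = √((-45.400661 − -46.803)² + (22.014935 − 35.279)²) = 13.337990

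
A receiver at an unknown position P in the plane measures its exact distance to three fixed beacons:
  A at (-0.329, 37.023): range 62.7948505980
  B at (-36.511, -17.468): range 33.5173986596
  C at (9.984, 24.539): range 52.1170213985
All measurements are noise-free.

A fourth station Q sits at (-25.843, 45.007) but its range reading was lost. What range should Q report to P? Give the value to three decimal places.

eq1: (x + 0.329)² + (y − 37.023)² = 62.7948505980²
eq2: (x + 36.511)² + (y + 17.468)² = 33.5173986596²
eq3: (x − 9.984)² + (y − 24.539)² = 52.1170213985²
eq3−eq2, eq3−eq1 (x²,y² cancel):
  -92.990·x − 84.014·y = 2529.109275
  -20.626·x + 24.968·y = -558.041349
det = -92.990·24.968 − -84.014·-20.626 = -4054.647084
x = (2529.109275·24.968 − -84.014·-558.041349) / -4054.647084 = -4.011080
y = (-92.990·-558.041349 − 2529.109275·-20.626) / -4054.647084 = -25.663805
|P − Q| = √((-4.011080 − -25.843)² + (-25.663805 − 45.007)²) = 73.966178

73.966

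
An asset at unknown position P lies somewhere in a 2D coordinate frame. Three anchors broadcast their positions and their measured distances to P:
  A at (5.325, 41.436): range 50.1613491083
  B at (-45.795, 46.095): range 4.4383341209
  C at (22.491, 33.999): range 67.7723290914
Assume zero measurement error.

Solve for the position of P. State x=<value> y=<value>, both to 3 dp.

x=-44.835 y=41.762

eq1: (x − 5.325)² + (y − 41.436)² = 50.1613491083²
eq2: (x + 45.795)² + (y − 46.095)² = 4.4383341209²
eq3: (x − 22.491)² + (y − 33.999)² = 67.7723290914²
eq1−eq3, eq1−eq2 (x²,y² cancel):
  34.332·x − 14.874·y = -2160.448285
  -102.240·x + 9.318·y = 4973.095464
det = 34.332·9.318 − -14.874·-102.240 = -1200.812184
x = (-2160.448285·9.318 − -14.874·4973.095464) / -1200.812184 = -44.835292
y = (34.332·4973.095464 − -2160.448285·-102.240) / -1200.812184 = 41.761668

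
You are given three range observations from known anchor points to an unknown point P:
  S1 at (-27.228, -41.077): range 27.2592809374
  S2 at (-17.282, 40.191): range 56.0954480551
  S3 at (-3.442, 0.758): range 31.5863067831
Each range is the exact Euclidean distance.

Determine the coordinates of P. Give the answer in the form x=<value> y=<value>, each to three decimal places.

eq1: (x + 27.228)² + (y + 41.077)² = 27.2592809374²
eq2: (x + 17.282)² + (y − 40.191)² = 56.0954480551²
eq3: (x + 3.442)² + (y − 0.758)² = 31.5863067831²
eq1−eq2, eq1−eq3 (x²,y² cancel):
  19.892·x + 162.536·y = -2918.330803
  47.572·x + 83.670·y = -2670.888364
det = 19.892·83.670 − 162.536·47.572 = -6067.798952
x = (-2918.330803·83.670 − 162.536·-2670.888364) / -6067.798952 = -31.302747
y = (19.892·-2670.888364 − -2918.330803·47.572) / -6067.798952 = -14.123988

x=-31.303 y=-14.124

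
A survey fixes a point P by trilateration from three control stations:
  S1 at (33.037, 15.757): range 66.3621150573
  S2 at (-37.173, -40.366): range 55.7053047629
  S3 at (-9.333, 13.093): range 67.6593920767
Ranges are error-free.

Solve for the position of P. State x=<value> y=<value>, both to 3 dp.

eq1: (x − 33.037)² + (y − 15.757)² = 66.3621150573²
eq2: (x + 37.173)² + (y + 40.366)² = 55.7053047629²
eq3: (x + 9.333)² + (y − 13.093)² = 67.6593920767²
eq2−eq3, eq2−eq1 (x²,y² cancel):
  55.680·x + 106.918·y = -4227.426704
  140.420·x + 112.246·y = -2972.368803
det = 55.680·112.246 − 106.918·140.420 = -8763.568280
x = (-4227.426704·112.246 − 106.918·-2972.368803) / -8763.568280 = 17.882215
y = (55.680·-2972.368803 − -4227.426704·140.420) / -8763.568280 = -48.851535

x=17.882 y=-48.852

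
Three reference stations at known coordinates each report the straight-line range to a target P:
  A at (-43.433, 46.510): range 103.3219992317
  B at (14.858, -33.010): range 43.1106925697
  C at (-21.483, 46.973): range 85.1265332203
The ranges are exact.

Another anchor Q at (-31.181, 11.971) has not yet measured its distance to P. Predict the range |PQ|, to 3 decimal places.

eq1: (x + 43.433)² + (y − 46.510)² = 103.3219992317²
eq2: (x − 14.858)² + (y + 33.010)² = 43.1106925697²
eq3: (x + 21.483)² + (y − 46.973)² = 85.1265332203²
eq2−eq1, eq2−eq3 (x²,y² cancel):
  -116.582·x + 159.040·y = -6077.718386
  -72.682·x + 159.966·y = -4030.433090
det = -116.582·159.966 − 159.040·-72.682 = -7089.810932
x = (-6077.718386·159.966 − 159.040·-4030.433090) / -7089.810932 = 46.718907
y = (-116.582·-4030.433090 − -6077.718386·-72.682) / -7089.810932 = -3.968402
|P − Q| = √((46.718907 − -31.181)² + (-3.968402 − 11.971)²) = 79.513899

79.514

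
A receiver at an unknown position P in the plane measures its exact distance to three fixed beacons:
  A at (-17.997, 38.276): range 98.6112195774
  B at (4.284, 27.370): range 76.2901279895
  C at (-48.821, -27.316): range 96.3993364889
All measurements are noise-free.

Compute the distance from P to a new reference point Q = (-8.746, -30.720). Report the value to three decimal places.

56.180

eq1: (x + 17.997)² + (y − 38.276)² = 98.6112195774²
eq2: (x − 4.284)² + (y − 27.370)² = 76.2901279895²
eq3: (x + 48.821)² + (y + 27.316)² = 96.3993364889²
eq2−eq3, eq2−eq1 (x²,y² cancel):
  -106.210·x − 109.372·y = -1110.464106
  -44.562·x + 21.812·y = -2882.514369
det = -106.210·21.812 − -109.372·-44.562 = -7190.487584
x = (-1110.464106·21.812 − -109.372·-2882.514369) / -7190.487584 = 47.213461
y = (-106.210·-2882.514369 − -1110.464106·-44.562) / -7190.487584 = -35.695403
|P − Q| = √((47.213461 − -8.746)² + (-35.695403 − -30.720)²) = 56.180209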